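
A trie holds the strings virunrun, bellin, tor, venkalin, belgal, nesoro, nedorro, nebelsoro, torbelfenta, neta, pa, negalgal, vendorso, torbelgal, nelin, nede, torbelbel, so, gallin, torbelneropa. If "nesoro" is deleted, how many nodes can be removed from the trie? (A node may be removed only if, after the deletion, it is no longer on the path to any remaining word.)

A node on "nesoro"'s path can go only if nothing else ends at it or branches off below it.
The suffix "soro" (4 nodes) is used only by "nesoro"; the node for "ne" still has the child "d", so pruning stops there.
Nodes removed: 4

4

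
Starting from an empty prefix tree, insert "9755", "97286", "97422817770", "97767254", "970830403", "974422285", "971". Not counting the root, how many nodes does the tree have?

36

Trace insertions, counting only characters that open a new branch:
  "9755" → 4 new (9, 7, 5, 5)
  "97286" → prefix "97" already present; 3 new (2, 8, 6)
  "97422817770" → prefix "97" already present; 9 new (4, 2, 2, 8, 1, 7, 7, 7, 0)
  "97767254" → prefix "97" already present; 6 new (7, 6, 7, 2, 5, 4)
  "970830403" → prefix "97" already present; 7 new (0, 8, 3, 0, 4, 0, 3)
  "974422285" → prefix "974" already present; 6 new (4, 2, 2, 2, 8, 5)
  "971" → prefix "97" already present; 1 new (1)
Total nodes = 4 + 3 + 9 + 6 + 7 + 6 + 1 = 36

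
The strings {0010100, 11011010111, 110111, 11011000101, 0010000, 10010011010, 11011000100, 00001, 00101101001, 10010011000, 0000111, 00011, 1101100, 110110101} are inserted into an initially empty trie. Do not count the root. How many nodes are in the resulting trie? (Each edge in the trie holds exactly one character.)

Trace insertions, counting only characters that open a new branch:
  "0010100" → 7 new (0, 0, 1, 0, 1, 0, 0)
  "11011010111" → 11 new (1, 1, 0, 1, 1, 0, 1, 0, 1, 1, 1)
  "110111" → prefix "11011" already present; 1 new (1)
  "11011000101" → prefix "110110" already present; 5 new (0, 0, 1, 0, 1)
  "0010000" → prefix "0010" already present; 3 new (0, 0, 0)
  "10010011010" → prefix "1" already present; 10 new (0, 0, 1, 0, 0, 1, 1, 0, 1, 0)
  "11011000100" → prefix "1101100010" already present; 1 new (0)
  "00001" → prefix "00" already present; 3 new (0, 0, 1)
  "00101101001" → prefix "00101" already present; 6 new (1, 0, 1, 0, 0, 1)
  "10010011000" → prefix "100100110" already present; 2 new (0, 0)
  "0000111" → prefix "00001" already present; 2 new (1, 1)
  "00011" → prefix "000" already present; 2 new (1, 1)
  "1101100" → prefix "1101100" already present; 0 new (none)
  "110110101" → prefix "110110101" already present; 0 new (none)
Total nodes = 7 + 11 + 1 + 5 + 3 + 10 + 1 + 3 + 6 + 2 + 2 + 2 + 0 + 0 = 53

53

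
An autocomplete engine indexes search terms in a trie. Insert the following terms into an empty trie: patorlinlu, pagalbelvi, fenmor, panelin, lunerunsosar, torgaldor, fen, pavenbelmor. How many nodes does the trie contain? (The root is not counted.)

Insert word by word; a character creates a node only if that edge doesn't already exist:
  "patorlinlu" → 10 new (p, a, t, o, r, l, i, n, l, u)
  "pagalbelvi" → prefix "pa" already present; 8 new (g, a, l, b, e, l, v, i)
  "fenmor" → 6 new (f, e, n, m, o, r)
  "panelin" → prefix "pa" already present; 5 new (n, e, l, i, n)
  "lunerunsosar" → 12 new (l, u, n, e, r, u, n, s, o, s, a, r)
  "torgaldor" → 9 new (t, o, r, g, a, l, d, o, r)
  "fen" → prefix "fen" already present; 0 new (none)
  "pavenbelmor" → prefix "pa" already present; 9 new (v, e, n, b, e, l, m, o, r)
Total nodes = 10 + 8 + 6 + 5 + 12 + 9 + 0 + 9 = 59

59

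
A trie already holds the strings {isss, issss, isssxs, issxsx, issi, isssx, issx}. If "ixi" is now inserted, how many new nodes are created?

Walking "ixi" from the root, the first 1 characters ("i") follow existing edges; "x" is the first miss.
New nodes needed: |"ixi"| − 1 = 3 − 1 = 2.

2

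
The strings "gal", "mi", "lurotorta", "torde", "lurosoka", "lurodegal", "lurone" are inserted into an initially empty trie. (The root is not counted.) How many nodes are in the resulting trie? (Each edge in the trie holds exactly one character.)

Trie structure (* marks end of a word):
(root)
├─ g
│  └─ a
│     └─ l *
├─ l
│  └─ u
│     └─ r
│        └─ o
│           ├─ d
│           │  └─ e
│           │     └─ g
│           │        └─ a
│           │           └─ l *
│           ├─ n
│           │  └─ e *
│           ├─ s
│           │  └─ o
│           │     └─ k
│           │        └─ a *
│           └─ t
│              └─ o
│                 └─ r
│                    └─ t
│                       └─ a *
├─ m
│  └─ i *
└─ t
   └─ o
      └─ r
         └─ d
            └─ e *
Counting every labelled node above: 30.

30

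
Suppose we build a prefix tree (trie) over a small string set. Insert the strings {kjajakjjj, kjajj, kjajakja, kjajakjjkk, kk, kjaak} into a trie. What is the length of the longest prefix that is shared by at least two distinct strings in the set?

8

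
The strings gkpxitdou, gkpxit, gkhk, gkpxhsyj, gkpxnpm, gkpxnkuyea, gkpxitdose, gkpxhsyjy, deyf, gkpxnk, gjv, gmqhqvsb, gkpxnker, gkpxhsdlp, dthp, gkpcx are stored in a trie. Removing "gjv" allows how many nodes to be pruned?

2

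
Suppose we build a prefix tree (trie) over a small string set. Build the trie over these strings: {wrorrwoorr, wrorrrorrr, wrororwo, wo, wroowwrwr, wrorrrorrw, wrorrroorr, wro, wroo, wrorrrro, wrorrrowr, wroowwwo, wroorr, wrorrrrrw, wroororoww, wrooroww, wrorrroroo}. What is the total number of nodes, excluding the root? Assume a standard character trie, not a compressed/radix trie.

49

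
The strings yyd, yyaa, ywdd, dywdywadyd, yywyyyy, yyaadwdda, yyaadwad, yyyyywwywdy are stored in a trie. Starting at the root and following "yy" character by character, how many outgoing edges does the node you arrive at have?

Follow the path "yy" to its node, then look at its outgoing edges.
Characters that immediately follow "yy" among the stored strings: {a, d, w, y}.
That node has 4 child edges.

4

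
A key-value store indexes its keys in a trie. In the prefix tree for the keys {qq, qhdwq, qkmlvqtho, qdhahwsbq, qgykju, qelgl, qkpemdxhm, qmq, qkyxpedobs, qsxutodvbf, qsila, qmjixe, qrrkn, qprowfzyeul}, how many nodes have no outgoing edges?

Leaves are exactly the stored words that no other stored word extends.
Those words: "qdhahwsbq", "qelgl", "qgykju", "qhdwq", "qkmlvqtho", "qkpemdxhm", "qkyxpedobs", "qmjixe", "qmq", "qprowfzyeul", "qq", "qrrkn", "qsila", "qsxutodvbf"
Leaf count: 14

14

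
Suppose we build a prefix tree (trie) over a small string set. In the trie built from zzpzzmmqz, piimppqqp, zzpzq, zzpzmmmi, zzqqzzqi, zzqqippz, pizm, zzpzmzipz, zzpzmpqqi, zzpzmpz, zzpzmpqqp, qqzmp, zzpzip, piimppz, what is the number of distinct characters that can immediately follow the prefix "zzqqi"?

The children of the "zzqqi" node are the distinct next characters among strings starting with "zzqqi".
Distinct next characters after "zzqqi": p.
That node has 1 child edge.

1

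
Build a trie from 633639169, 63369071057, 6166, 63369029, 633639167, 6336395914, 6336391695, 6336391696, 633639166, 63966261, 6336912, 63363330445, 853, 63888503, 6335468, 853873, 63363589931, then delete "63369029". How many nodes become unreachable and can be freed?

2

A node on "63369029"'s path can go only if nothing else ends at it or branches off below it.
The suffix "29" (2 nodes) is used only by "63369029"; the node for "633690" still has the child "7", so pruning stops there.
Nodes removed: 2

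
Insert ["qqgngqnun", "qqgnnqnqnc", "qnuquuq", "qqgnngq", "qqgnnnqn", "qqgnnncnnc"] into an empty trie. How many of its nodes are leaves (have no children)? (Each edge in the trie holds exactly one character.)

Leaves are exactly the stored words that no other stored word extends.
Those words: "qnuquuq", "qqgngqnun", "qqgnngq", "qqgnnncnnc", "qqgnnnqn", "qqgnnqnqnc"
Leaf count: 6

6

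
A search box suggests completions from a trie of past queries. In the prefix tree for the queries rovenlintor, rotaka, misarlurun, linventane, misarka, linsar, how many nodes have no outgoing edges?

6

Leaves are exactly the stored words that no other stored word extends.
Those words: "linsar", "linventane", "misarka", "misarlurun", "rotaka", "rovenlintor"
Leaf count: 6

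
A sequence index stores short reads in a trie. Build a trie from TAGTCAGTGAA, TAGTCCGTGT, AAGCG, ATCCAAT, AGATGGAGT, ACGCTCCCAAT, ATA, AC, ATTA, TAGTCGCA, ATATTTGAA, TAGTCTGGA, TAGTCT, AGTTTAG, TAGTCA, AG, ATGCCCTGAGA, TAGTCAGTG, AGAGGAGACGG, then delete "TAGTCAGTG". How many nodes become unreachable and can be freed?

Walk "TAGTCAGTG" from the leaf back toward the root, removing each node that no remaining word uses.
Every node on "TAGTCAGTG" is still needed (e.g. by "TAGTCAGTGAA"), so nothing is freed.
Nodes removed: 0

0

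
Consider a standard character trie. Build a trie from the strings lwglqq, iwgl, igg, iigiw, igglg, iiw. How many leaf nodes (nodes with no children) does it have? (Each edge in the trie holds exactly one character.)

5

A leaf is a node with no children — equivalently, the end of a word that is not a proper prefix of any other stored word.
Those words: "igglg", "iigiw", "iiw", "iwgl", "lwglqq"
Leaf count: 5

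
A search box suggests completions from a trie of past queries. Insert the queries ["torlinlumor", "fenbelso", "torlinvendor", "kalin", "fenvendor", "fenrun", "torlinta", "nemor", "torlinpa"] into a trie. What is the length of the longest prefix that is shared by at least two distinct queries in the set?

The deepest shared node is where two words last agree before diverging.
"torlinlumor" and "torlinpa" agree on "torlin" (6 characters) before diverging; nothing deeper is shared.
Longest shared-prefix length: 6

6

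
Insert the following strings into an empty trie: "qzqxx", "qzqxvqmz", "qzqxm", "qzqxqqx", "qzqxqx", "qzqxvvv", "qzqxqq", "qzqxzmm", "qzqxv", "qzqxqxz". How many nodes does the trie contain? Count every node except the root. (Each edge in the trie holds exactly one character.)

20

Trie structure (* marks end of a word):
(root)
└─ q
   └─ z
      └─ q
         └─ x
            ├─ m *
            ├─ q
            │  ├─ q *
            │  │  └─ x *
            │  └─ x *
            │     └─ z *
            ├─ v *
            │  ├─ q
            │  │  └─ m
            │  │     └─ z *
            │  └─ v
            │     └─ v *
            ├─ x *
            └─ z
               └─ m
                  └─ m *
Counting every labelled node above: 20.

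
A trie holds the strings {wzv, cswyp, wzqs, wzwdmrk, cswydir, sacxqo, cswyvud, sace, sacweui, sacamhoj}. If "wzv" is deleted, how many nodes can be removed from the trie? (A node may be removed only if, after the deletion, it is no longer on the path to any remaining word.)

1

A node on "wzv"'s path can go only if nothing else ends at it or branches off below it.
The suffix "v" (1 node) is used only by "wzv"; the node for "wz" still has the child "q", so pruning stops there.
Nodes removed: 1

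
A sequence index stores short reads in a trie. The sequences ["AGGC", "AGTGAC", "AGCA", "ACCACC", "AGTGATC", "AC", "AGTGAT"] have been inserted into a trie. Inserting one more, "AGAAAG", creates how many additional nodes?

The longest prefix of "AGAAAG" already in the trie is "AG" (length 2).
New nodes needed: |"AGAAAG"| − 2 = 6 − 2 = 4.

4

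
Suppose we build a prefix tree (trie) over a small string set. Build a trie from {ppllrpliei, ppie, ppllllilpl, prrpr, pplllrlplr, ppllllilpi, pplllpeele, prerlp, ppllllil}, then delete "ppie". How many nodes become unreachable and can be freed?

2

Walk "ppie" from the leaf back toward the root, removing each node that no remaining word uses.
The suffix "ie" (2 nodes) is used only by "ppie"; the node for "pp" still has the child "l", so pruning stops there.
Nodes removed: 2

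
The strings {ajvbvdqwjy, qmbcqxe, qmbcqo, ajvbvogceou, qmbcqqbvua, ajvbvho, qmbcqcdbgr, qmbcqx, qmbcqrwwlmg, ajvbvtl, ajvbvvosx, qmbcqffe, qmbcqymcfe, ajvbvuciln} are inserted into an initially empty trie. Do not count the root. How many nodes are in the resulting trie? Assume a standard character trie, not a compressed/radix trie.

61

Count nodes per top-level branch (shared prefixes stored once):
  'a'-branch (ajvbvdqwjy, ajvbvho, ajvbvogceou, ajvbvtl, ajvbvuciln, ajvbvvosx): 29 nodes
  'q'-branch (qmbcqcdbgr, qmbcqffe, qmbcqo, qmbcqqbvua, qmbcqrwwlmg, qmbcqx, qmbcqxe, qmbcqymcfe): 32 nodes
Sum: 61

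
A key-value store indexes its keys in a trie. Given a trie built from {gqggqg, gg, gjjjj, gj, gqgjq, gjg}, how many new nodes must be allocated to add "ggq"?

1

Walking "ggq" from the root, the first 2 characters ("gg") follow existing edges; "q" is the first miss.
Each of the 1 remaining characters creates one node.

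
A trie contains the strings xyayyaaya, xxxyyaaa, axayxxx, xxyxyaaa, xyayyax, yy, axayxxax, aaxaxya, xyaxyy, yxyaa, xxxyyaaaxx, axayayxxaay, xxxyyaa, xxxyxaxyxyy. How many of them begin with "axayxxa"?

Traverse to the node for "axayxxa", then collect every word in that subtree.
Matches: "axayxxax"
Count: 1

1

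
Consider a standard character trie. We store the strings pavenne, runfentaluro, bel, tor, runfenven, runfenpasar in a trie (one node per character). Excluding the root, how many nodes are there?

Trace insertions, counting only characters that open a new branch:
  "pavenne" → 7 new (p, a, v, e, n, n, e)
  "runfentaluro" → 12 new (r, u, n, f, e, n, t, a, l, u, r, o)
  "bel" → 3 new (b, e, l)
  "tor" → 3 new (t, o, r)
  "runfenven" → prefix "runfen" already present; 3 new (v, e, n)
  "runfenpasar" → prefix "runfen" already present; 5 new (p, a, s, a, r)
Total nodes = 7 + 12 + 3 + 3 + 3 + 5 = 33

33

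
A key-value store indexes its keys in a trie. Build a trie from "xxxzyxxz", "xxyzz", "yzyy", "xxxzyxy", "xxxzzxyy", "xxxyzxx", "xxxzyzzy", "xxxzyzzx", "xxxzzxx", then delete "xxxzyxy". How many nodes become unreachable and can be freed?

A node on "xxxzyxy"'s path can go only if nothing else ends at it or branches off below it.
The suffix "y" (1 node) is used only by "xxxzyxy"; the node for "xxxzyx" still has the child "x", so pruning stops there.
Nodes removed: 1

1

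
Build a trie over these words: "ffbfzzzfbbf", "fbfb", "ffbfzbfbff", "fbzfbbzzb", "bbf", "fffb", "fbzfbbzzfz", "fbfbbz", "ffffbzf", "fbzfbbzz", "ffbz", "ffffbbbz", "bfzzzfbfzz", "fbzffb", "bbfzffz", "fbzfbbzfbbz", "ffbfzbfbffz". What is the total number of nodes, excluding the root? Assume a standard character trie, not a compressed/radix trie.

For each word, the new-node count is its length minus the longest prefix already in the trie:
  "ffbfzzzfbbf" → 11 new (f, f, b, f, z, z, z, f, b, b, f)
  "fbfb" → prefix "f" already present; 3 new (b, f, b)
  "ffbfzbfbff" → prefix "ffbfz" already present; 5 new (b, f, b, f, f)
  "fbzfbbzzb" → prefix "fb" already present; 7 new (z, f, b, b, z, z, b)
  "bbf" → 3 new (b, b, f)
  "fffb" → prefix "ff" already present; 2 new (f, b)
  "fbzfbbzzfz" → prefix "fbzfbbzz" already present; 2 new (f, z)
  "fbfbbz" → prefix "fbfb" already present; 2 new (b, z)
  "ffffbzf" → prefix "fff" already present; 4 new (f, b, z, f)
  "fbzfbbzz" → prefix "fbzfbbzz" already present; 0 new (none)
  "ffbz" → prefix "ffb" already present; 1 new (z)
  "ffffbbbz" → prefix "ffffb" already present; 3 new (b, b, z)
  "bfzzzfbfzz" → prefix "b" already present; 9 new (f, z, z, z, f, b, f, z, z)
  "fbzffb" → prefix "fbzf" already present; 2 new (f, b)
  "bbfzffz" → prefix "bbf" already present; 4 new (z, f, f, z)
  "fbzfbbzfbbz" → prefix "fbzfbbz" already present; 4 new (f, b, b, z)
  "ffbfzbfbffz" → prefix "ffbfzbfbff" already present; 1 new (z)
Total nodes = 11 + 3 + 5 + 7 + 3 + 2 + 2 + 2 + 4 + 0 + 1 + 3 + 9 + 2 + 4 + 4 + 1 = 63

63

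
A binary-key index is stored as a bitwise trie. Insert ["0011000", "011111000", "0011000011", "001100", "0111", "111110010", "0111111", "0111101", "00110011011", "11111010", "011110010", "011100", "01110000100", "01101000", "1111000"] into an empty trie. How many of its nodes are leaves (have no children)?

11

Leaves are exactly the stored words that no other stored word extends.
Those words: "0011000011", "00110011011", "01101000", "01110000100", "011110010", "0111101", "011111000", "0111111", "1111000", "111110010", "11111010"
Leaf count: 11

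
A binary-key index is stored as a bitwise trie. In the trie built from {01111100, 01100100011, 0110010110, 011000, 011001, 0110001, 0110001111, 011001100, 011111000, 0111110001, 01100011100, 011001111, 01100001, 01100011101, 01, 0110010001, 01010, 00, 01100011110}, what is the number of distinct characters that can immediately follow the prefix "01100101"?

1

The children of the "01100101" node are the distinct next characters among strings starting with "01100101".
Characters that immediately follow "01100101" among the stored strings: {1}.
That node has 1 child edge.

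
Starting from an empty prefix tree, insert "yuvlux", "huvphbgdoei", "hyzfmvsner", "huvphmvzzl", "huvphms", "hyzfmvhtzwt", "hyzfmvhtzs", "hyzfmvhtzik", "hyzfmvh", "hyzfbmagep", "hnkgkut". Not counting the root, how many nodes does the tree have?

52

Count nodes per top-level branch (shared prefixes stored once):
  'h'-branch (hnkgkut, huvphbgdoei, huvphms, huvphmvzzl, hyzfbmagep, hyzfmvh, hyzfmvhtzik, hyzfmvhtzs, hyzfmvhtzwt, hyzfmvsner): 46 nodes
  'y'-branch (yuvlux): 6 nodes
Sum: 52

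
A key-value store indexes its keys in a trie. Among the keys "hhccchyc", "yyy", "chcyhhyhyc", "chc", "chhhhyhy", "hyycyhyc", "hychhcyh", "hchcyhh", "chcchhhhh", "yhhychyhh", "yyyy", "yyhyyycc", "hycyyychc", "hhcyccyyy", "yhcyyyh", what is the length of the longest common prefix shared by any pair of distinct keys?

3

The deepest shared node is where two words last agree before diverging.
e.g. "chc" and "chcchhhhh" share the prefix "chc" of length 3; no pair shares a longer one.
Longest shared-prefix length: 3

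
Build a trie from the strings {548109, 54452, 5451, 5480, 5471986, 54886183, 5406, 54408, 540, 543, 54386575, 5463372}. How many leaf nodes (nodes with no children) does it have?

A leaf is a node with no children — equivalently, the end of a word that is not a proper prefix of any other stored word.
Those words: "5406", "54386575", "54408", "54452", "5451", "5463372", "5471986", "5480", "548109", "54886183"
Leaf count: 10

10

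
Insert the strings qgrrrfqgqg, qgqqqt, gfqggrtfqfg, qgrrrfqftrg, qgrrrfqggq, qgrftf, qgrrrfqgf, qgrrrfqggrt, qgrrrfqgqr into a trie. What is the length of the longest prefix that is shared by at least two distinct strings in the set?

Look for the deepest trie node that still has at least two words in its subtree.
"qgrrrfqggq" and "qgrrrfqggrt" agree on "qgrrrfqgg" (9 characters) before diverging; nothing deeper is shared.
Longest shared-prefix length: 9

9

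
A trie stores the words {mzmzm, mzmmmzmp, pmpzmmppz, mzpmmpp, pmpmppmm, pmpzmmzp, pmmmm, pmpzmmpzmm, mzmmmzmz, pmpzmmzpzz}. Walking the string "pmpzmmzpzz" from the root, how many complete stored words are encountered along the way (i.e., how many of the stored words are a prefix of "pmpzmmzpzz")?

2

Traverse "pmpzmmzpzz" character by character; count nodes along the way that are marked as word ends.
Prefixes of the query that are stored words: "pmpzmmzp", "pmpzmmzpzz"
Count: 2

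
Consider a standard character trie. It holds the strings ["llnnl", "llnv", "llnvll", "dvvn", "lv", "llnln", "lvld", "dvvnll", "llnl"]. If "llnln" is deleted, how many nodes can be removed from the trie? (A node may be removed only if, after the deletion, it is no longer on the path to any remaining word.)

A node on "llnln"'s path can go only if nothing else ends at it or branches off below it.
The suffix "n" (1 node) is used only by "llnln"; "llnl" is itself a stored word, so pruning stops there.
Nodes removed: 1

1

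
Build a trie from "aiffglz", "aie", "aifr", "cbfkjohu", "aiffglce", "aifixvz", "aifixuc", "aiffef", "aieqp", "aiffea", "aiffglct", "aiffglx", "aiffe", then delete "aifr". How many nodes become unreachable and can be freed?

1

Walk "aifr" from the leaf back toward the root, removing each node that no remaining word uses.
The suffix "r" (1 node) is used only by "aifr"; the node for "aif" still has the child "f", so pruning stops there.
Nodes removed: 1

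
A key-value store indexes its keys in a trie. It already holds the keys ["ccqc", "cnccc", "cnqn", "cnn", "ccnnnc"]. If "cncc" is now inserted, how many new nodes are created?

0

"cncc" is already a full path in the trie; only an end-marker is added.
No new nodes are needed: 0.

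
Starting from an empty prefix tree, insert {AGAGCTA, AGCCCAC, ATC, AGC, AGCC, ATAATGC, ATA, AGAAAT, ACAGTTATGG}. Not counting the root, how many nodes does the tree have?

31

Count nodes per top-level branch (shared prefixes stored once):
  'A'-branch (ACAGTTATGG, AGAAAT, AGAGCTA, AGC, AGCC, AGCCCAC, ATA, ATAATGC, ATC): 31 nodes
Sum: 31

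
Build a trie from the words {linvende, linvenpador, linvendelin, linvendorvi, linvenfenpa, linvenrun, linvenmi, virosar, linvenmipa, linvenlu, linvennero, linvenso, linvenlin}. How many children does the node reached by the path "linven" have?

8

Follow the path "linven" to its node, then look at its outgoing edges.
Characters that immediately follow "linven" among the stored strings: {d, f, l, m, n, p, r, s}.
That node has 8 child edges.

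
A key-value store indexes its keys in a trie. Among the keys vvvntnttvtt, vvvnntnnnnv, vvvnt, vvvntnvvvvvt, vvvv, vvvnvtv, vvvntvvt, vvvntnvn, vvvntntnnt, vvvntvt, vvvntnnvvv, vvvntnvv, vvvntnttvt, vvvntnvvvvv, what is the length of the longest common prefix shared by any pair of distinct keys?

11

Look for the deepest trie node that still has at least two words in its subtree.
"vvvntnvvvvv" and "vvvntnvvvvvt" agree on "vvvntnvvvvv" (11 characters) before diverging; nothing deeper is shared.
Longest shared-prefix length: 11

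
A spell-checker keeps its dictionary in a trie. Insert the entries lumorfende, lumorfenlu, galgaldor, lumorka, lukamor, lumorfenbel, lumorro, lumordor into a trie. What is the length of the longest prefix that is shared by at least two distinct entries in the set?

Equivalently: take the maximum, over all pairs, of their longest common prefix length.
"lumorfenbel" and "lumorfende" agree on "lumorfen" (8 characters) before diverging; nothing deeper is shared.
Longest shared-prefix length: 8

8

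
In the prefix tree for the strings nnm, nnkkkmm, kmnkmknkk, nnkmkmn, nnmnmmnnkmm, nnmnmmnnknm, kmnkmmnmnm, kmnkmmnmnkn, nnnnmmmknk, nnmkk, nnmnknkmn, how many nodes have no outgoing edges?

Leaves are exactly the stored words that no other stored word extends.
Those words: "kmnkmknkk", "kmnkmmnmnkn", "kmnkmmnmnm", "nnkkkmm", "nnkmkmn", "nnmkk", "nnmnknkmn", "nnmnmmnnkmm", "nnmnmmnnknm", "nnnnmmmknk"
Leaf count: 10

10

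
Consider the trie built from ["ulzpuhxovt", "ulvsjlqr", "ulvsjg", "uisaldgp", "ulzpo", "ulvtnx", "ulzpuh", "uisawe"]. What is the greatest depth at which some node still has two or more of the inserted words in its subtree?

6

Equivalently: take the maximum, over all pairs, of their longest common prefix length.
"ulzpuh" and "ulzpuhxovt" agree on "ulzpuh" (6 characters) before diverging; nothing deeper is shared.
Longest shared-prefix length: 6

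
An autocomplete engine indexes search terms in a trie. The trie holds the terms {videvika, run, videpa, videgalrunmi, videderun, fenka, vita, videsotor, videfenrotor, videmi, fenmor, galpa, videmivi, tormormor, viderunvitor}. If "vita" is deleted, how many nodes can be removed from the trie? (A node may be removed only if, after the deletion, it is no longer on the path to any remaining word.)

2

After clearing the end-marker at "vita", prune upward until reaching a node still needed by another word.
The suffix "ta" (2 nodes) is used only by "vita"; the node for "vi" still has the child "d", so pruning stops there.
Nodes removed: 2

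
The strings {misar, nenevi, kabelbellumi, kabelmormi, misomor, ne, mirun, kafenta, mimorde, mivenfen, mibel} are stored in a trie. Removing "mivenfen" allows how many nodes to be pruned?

A node on "mivenfen"'s path can go only if nothing else ends at it or branches off below it.
The suffix "venfen" (6 nodes) is used only by "mivenfen"; the node for "mi" still has the child "s", so pruning stops there.
Nodes removed: 6

6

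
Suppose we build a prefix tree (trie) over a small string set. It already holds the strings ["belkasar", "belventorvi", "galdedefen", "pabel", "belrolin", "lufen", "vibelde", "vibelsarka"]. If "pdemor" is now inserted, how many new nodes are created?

5

Walking "pdemor" from the root, the first 1 characters ("p") follow existing edges; "d" is the first miss.
Each of the 5 remaining characters creates one node.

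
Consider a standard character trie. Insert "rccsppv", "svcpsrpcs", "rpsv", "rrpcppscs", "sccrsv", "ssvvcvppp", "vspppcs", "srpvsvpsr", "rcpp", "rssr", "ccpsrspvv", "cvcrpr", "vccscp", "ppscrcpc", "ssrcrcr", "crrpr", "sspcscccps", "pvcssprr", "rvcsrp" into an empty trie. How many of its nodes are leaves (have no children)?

19

A leaf is a node with no children — equivalently, the end of a word that is not a proper prefix of any other stored word.
Those words: "ccpsrspvv", "crrpr", "cvcrpr", "ppscrcpc", "pvcssprr", "rccsppv", "rcpp", "rpsv", "rrpcppscs", "rssr", "rvcsrp", "sccrsv", "srpvsvpsr", "sspcscccps", "ssrcrcr", "ssvvcvppp", "svcpsrpcs", "vccscp", "vspppcs"
Leaf count: 19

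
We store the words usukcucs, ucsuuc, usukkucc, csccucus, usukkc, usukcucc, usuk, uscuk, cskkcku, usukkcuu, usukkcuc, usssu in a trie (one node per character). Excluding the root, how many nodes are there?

For each word, the new-node count is its length minus the longest prefix already in the trie:
  "usukcucs" → 8 new (u, s, u, k, c, u, c, s)
  "ucsuuc" → prefix "u" already present; 5 new (c, s, u, u, c)
  "usukkucc" → prefix "usuk" already present; 4 new (k, u, c, c)
  "csccucus" → 8 new (c, s, c, c, u, c, u, s)
  "usukkc" → prefix "usukk" already present; 1 new (c)
  "usukcucc" → prefix "usukcuc" already present; 1 new (c)
  "usuk" → prefix "usuk" already present; 0 new (none)
  "uscuk" → prefix "us" already present; 3 new (c, u, k)
  "cskkcku" → prefix "cs" already present; 5 new (k, k, c, k, u)
  "usukkcuu" → prefix "usukkc" already present; 2 new (u, u)
  "usukkcuc" → prefix "usukkcu" already present; 1 new (c)
  "usssu" → prefix "us" already present; 3 new (s, s, u)
Total nodes = 8 + 5 + 4 + 8 + 1 + 1 + 0 + 3 + 5 + 2 + 1 + 3 = 41

41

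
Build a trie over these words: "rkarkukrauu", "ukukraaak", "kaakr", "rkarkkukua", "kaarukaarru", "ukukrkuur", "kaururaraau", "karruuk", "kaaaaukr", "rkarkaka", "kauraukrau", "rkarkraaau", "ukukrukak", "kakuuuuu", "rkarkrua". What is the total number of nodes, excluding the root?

Count nodes per top-level branch (shared prefixes stored once):
  'k'-branch (kaaaaukr, kaakr, kaarukaarru, kakuuuuu, karruuk, kauraukrau, kaururaraau): 44 nodes
  'r'-branch (rkarkaka, rkarkkukua, rkarkraaau, rkarkrua, rkarkukrauu): 26 nodes
  'u'-branch (ukukraaak, ukukrkuur, ukukrukak): 17 nodes
Sum: 87

87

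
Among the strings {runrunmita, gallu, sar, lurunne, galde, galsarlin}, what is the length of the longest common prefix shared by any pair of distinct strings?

3

Equivalently: take the maximum, over all pairs, of their longest common prefix length.
"galde" and "gallu" agree on "gal" (3 characters) before diverging; nothing deeper is shared.
Longest shared-prefix length: 3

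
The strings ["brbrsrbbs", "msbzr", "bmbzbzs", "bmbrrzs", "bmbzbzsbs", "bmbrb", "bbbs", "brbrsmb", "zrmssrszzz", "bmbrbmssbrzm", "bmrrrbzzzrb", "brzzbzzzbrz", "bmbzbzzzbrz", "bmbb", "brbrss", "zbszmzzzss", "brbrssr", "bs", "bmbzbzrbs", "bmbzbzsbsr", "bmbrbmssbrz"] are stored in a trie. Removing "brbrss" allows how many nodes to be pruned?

Walk "brbrss" from the leaf back toward the root, removing each node that no remaining word uses.
Every node on "brbrss" is still needed (e.g. by "brbrssr"), so nothing is freed.
Nodes removed: 0

0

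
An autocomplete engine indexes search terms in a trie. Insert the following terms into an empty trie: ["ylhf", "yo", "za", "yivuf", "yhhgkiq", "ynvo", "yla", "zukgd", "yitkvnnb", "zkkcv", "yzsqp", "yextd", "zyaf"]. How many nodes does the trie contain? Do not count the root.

Insert word by word; a character creates a node only if that edge doesn't already exist:
  "ylhf" → 4 new (y, l, h, f)
  "yo" → prefix "y" already present; 1 new (o)
  "za" → 2 new (z, a)
  "yivuf" → prefix "y" already present; 4 new (i, v, u, f)
  "yhhgkiq" → prefix "y" already present; 6 new (h, h, g, k, i, q)
  "ynvo" → prefix "y" already present; 3 new (n, v, o)
  "yla" → prefix "yl" already present; 1 new (a)
  "zukgd" → prefix "z" already present; 4 new (u, k, g, d)
  "yitkvnnb" → prefix "yi" already present; 6 new (t, k, v, n, n, b)
  "zkkcv" → prefix "z" already present; 4 new (k, k, c, v)
  "yzsqp" → prefix "y" already present; 4 new (z, s, q, p)
  "yextd" → prefix "y" already present; 4 new (e, x, t, d)
  "zyaf" → prefix "z" already present; 3 new (y, a, f)
Total nodes = 4 + 1 + 2 + 4 + 6 + 3 + 1 + 4 + 6 + 4 + 4 + 4 + 3 = 46

46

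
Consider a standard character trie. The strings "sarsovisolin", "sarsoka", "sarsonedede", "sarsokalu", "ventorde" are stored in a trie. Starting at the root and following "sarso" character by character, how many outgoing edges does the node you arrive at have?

The children of the "sarso" node are the distinct next characters among strings starting with "sarso".
Distinct next characters after "sarso": k, n, v.
That node has 3 child edges.

3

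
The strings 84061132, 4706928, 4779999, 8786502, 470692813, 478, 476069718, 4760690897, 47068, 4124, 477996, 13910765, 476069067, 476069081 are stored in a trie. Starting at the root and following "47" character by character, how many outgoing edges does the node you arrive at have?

Walk "47" from the root, arriving at one node.
Characters that immediately follow "47" among the stored strings: {0, 6, 7, 8}.
That node has 4 child edges.

4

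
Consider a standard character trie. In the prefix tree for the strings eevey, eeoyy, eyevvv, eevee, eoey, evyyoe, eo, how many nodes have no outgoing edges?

6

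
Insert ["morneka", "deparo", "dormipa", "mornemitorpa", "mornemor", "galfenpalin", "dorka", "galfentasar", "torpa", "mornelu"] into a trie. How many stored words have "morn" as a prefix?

Filter for entries beginning with "morn":
Matches: "morneka", "mornelu", "mornemitorpa", "mornemor"
Count: 4

4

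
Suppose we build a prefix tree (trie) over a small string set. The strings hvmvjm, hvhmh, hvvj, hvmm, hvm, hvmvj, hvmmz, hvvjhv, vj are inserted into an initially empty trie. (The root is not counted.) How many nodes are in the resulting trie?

17

Count nodes per top-level branch (shared prefixes stored once):
  'h'-branch (hvhmh, hvm, hvmm, hvmmz, hvmvj, hvmvjm, hvvj, hvvjhv): 15 nodes
  'v'-branch (vj): 2 nodes
Sum: 17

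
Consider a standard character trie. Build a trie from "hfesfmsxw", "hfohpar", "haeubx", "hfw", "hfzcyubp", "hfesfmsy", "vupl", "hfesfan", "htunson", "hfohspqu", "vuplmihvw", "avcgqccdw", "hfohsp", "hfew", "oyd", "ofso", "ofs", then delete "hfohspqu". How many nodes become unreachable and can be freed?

After clearing the end-marker at "hfohspqu", prune upward until reaching a node still needed by another word.
The suffix "qu" (2 nodes) is used only by "hfohspqu"; "hfohsp" is itself a stored word, so pruning stops there.
Nodes removed: 2

2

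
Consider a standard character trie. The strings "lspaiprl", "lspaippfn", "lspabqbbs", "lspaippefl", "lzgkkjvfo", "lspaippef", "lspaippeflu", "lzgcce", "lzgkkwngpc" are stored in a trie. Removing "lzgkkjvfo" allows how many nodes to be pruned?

4

Walk "lzgkkjvfo" from the leaf back toward the root, removing each node that no remaining word uses.
The suffix "jvfo" (4 nodes) is used only by "lzgkkjvfo"; the node for "lzgkk" still has the child "w", so pruning stops there.
Nodes removed: 4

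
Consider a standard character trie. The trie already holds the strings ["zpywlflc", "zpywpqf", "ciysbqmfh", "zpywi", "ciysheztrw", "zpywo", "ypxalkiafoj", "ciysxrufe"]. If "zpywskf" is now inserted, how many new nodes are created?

"zpyw" is already a path in the trie; the remaining "skf" must be added.
New nodes needed: |"zpywskf"| − 4 = 7 − 4 = 3.

3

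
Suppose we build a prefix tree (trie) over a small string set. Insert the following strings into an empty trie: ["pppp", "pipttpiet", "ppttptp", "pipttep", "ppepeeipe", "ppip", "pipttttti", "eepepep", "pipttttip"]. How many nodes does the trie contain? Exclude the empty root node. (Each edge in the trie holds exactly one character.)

41

For each word, the new-node count is its length minus the longest prefix already in the trie:
  "pppp" → 4 new (p, p, p, p)
  "pipttpiet" → prefix "p" already present; 8 new (i, p, t, t, p, i, e, t)
  "ppttptp" → prefix "pp" already present; 5 new (t, t, p, t, p)
  "pipttep" → prefix "piptt" already present; 2 new (e, p)
  "ppepeeipe" → prefix "pp" already present; 7 new (e, p, e, e, i, p, e)
  "ppip" → prefix "pp" already present; 2 new (i, p)
  "pipttttti" → prefix "piptt" already present; 4 new (t, t, t, i)
  "eepepep" → 7 new (e, e, p, e, p, e, p)
  "pipttttip" → prefix "piptttt" already present; 2 new (i, p)
Total nodes = 4 + 8 + 5 + 2 + 7 + 2 + 4 + 7 + 2 = 41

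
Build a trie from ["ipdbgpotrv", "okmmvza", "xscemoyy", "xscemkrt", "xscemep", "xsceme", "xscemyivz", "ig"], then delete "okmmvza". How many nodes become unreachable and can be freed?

After clearing the end-marker at "okmmvza", prune upward until reaching a node still needed by another word.
No other word shares any prefix with "okmmvza", so all 7 of its nodes go.
Nodes removed: 7

7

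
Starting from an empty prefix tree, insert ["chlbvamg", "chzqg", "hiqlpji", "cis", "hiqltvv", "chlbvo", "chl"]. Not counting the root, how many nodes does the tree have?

24

For each word, the new-node count is its length minus the longest prefix already in the trie:
  "chlbvamg" → 8 new (c, h, l, b, v, a, m, g)
  "chzqg" → prefix "ch" already present; 3 new (z, q, g)
  "hiqlpji" → 7 new (h, i, q, l, p, j, i)
  "cis" → prefix "c" already present; 2 new (i, s)
  "hiqltvv" → prefix "hiql" already present; 3 new (t, v, v)
  "chlbvo" → prefix "chlbv" already present; 1 new (o)
  "chl" → prefix "chl" already present; 0 new (none)
Total nodes = 8 + 3 + 7 + 2 + 3 + 1 + 0 = 24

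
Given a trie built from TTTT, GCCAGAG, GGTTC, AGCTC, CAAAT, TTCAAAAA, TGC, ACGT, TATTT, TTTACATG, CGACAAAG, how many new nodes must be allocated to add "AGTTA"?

The longest prefix of "AGTTA" already in the trie is "AG" (length 2).
Each of the 3 remaining characters creates one node.

3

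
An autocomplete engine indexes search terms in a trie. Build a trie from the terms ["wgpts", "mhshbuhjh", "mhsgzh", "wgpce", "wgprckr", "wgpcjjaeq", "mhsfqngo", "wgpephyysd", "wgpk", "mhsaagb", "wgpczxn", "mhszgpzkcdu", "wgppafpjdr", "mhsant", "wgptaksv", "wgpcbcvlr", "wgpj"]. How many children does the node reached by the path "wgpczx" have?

1

Walk "wgpczx" from the root, arriving at one node.
Distinct next characters after "wgpczx": n.
That node has 1 child edge.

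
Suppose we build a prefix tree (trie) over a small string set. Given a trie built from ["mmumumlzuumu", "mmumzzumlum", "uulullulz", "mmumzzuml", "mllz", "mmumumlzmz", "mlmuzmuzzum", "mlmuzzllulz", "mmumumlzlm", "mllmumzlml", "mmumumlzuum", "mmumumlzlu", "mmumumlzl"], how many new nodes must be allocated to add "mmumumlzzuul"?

4

"mmumumlz" is already a path in the trie; the remaining "zuul" must be added.
Each of the 4 remaining characters creates one node.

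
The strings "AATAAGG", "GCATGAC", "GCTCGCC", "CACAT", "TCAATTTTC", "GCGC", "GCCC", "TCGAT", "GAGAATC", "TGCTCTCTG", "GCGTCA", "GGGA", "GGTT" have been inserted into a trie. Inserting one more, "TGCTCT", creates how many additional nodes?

"TGCTCT" is already a full path in the trie; only an end-marker is added.
No new nodes are needed: 0.

0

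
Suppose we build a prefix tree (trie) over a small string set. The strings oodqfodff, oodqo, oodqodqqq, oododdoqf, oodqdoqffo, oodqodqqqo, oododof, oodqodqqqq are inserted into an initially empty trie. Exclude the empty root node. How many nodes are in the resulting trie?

Trie structure (* marks end of a word):
(root)
└─ o
   └─ o
      └─ d
         ├─ o
         │  └─ d
         │     ├─ d
         │     │  └─ o
         │     │     └─ q
         │     │        └─ f *
         │     └─ o
         │        └─ f *
         └─ q
            ├─ d
            │  └─ o
            │     └─ q
            │        └─ f
            │           └─ f
            │              └─ o *
            ├─ f
            │  └─ o
            │     └─ d
            │        └─ f
            │           └─ f *
            └─ o *
               └─ d
                  └─ q
                     └─ q
                        └─ q *
                           ├─ o *
                           └─ q *
Counting every labelled node above: 30.

30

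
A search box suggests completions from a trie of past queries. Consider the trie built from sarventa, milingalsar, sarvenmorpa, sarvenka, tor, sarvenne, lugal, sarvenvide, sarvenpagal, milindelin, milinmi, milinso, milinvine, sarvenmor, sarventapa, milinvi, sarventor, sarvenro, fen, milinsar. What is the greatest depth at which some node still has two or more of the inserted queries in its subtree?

9

Equivalently: take the maximum, over all pairs, of their longest common prefix length.
"sarvenmor" and "sarvenmorpa" agree on "sarvenmor" (9 characters) before diverging; nothing deeper is shared.
Longest shared-prefix length: 9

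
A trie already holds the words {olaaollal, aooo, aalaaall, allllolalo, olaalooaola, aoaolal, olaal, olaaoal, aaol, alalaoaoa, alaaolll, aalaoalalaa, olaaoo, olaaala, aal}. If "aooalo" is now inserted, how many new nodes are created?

"aoo" is already a path in the trie; the remaining "alo" must be added.
Each of the 3 remaining characters creates one node.

3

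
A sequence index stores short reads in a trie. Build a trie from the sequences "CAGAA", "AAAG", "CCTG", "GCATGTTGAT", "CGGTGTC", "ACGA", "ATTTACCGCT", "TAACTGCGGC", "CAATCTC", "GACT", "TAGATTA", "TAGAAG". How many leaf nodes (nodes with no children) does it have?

A leaf is a node with no children — equivalently, the end of a word that is not a proper prefix of any other stored word.
Those words: "AAAG", "ACGA", "ATTTACCGCT", "CAATCTC", "CAGAA", "CCTG", "CGGTGTC", "GACT", "GCATGTTGAT", "TAACTGCGGC", "TAGAAG", "TAGATTA"
Leaf count: 12

12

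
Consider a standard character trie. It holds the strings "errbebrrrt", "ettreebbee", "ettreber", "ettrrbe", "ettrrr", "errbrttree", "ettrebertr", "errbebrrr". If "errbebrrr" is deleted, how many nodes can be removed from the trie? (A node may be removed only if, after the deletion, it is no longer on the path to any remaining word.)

A node on "errbebrrr"'s path can go only if nothing else ends at it or branches off below it.
Every node on "errbebrrr" is still needed (e.g. by "errbebrrrt"), so nothing is freed.
Nodes removed: 0

0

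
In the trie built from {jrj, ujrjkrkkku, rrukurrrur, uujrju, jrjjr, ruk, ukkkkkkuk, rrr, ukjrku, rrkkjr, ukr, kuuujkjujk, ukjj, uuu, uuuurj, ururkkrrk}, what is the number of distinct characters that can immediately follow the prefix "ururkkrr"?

1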